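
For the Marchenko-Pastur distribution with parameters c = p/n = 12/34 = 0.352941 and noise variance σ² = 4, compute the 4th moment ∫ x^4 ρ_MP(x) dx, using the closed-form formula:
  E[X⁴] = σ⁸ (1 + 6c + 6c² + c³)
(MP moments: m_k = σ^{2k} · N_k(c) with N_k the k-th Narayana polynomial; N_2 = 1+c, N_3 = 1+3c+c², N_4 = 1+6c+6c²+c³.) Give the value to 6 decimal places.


E[X⁴] = σ⁸ (1 + 6c + 6c² + c³) (fourth MP moment). With σ² = 4 (so σ⁸ = 256) and c = 12/34 = 0.352941: E[X⁴] = 256 · (1 + 6·0.352941 + 6·(0.352941)² + (0.352941)³) = 256 · 3.909017.

So E[X^4] = 1000.708325.


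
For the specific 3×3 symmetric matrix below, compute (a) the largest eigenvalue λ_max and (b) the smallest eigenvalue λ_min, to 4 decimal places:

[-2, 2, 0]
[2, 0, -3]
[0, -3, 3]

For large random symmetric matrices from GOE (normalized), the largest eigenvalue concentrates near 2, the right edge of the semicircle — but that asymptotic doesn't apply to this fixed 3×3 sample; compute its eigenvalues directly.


Since M is real symmetric, all three eigenvalues are real; they are the roots of det(λI − M) = λ³ − (tr M) λ² + s λ − det M, where s is the sum of the principal 2×2 minors.
tr M = -2 + 0 + 3 = 1.
s = ((-2)·0 − 2²) + ((-2)·3 − 0²) + (0·3 − (-3)²) = -4 + (-6) + (-9) = -19.
det M (expand along row 1) = (-2)·(-9) − 2·6 + 0·(-6) = 6.
Characteristic polynomial: λ³ − λ² − 19λ − 6 = 0.
Substitute λ = y + (tr M)/3 = y + 0.333333 to remove the quadratic term: y³ + p·y + q = 0 with p = s − (tr M)²/3 = -19.333333 and q = −2(tr M)³/27 + (tr M)·s/3 − det M = -12.407407.
Three real roots ⇒ use the trigonometric (Viète) form: r = 2√(−p/3) = 5.077182, φ = arccos(3q/(p·r)) = arccos(0.379204) = 1.181861 rad.
y_k = r·cos(φ/3 − 2πk/3) for k = 0, 1, 2 gives y = 4.688264, -0.656390, -4.031873.
λ_k = y_k + 0.333333 gives λ = 5.0216, -0.3231, -3.6985 (check: the sum is 1.0000 = tr M).

Hence λ_max = 5.0216 and λ_min = -3.6985.


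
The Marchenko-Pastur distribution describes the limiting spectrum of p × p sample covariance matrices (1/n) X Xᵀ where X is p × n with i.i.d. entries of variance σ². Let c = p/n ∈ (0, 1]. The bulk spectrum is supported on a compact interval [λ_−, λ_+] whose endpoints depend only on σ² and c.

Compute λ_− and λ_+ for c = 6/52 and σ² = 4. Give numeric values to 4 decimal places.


c = 6/52 = 0.115385; √c = 0.339683.
λ_− = σ² (1 − √c)² = 4 · (1 − 0.339683)² = 4 · (0.660317)² = 1.744074.
λ_+ = σ² (1 + √c)² = 4 · (1 + 0.339683)² = 4 · (1.339683)² = 7.179003.

Rounded to 4 decimal places: λ_− ≈ 1.7441, λ_+ ≈ 7.1790.


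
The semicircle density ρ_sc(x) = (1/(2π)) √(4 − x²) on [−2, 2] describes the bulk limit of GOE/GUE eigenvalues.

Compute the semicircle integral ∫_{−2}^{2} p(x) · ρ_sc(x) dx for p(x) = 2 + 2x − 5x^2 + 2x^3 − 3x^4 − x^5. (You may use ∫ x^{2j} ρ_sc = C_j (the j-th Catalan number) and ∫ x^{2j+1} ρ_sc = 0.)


Write p(x) = Σ a_i x^i, split into monomials and integrate each against ρ_sc separately.
Using ∫ x^{2j} ρ_sc = C_j = (1/(j+1)) C(2j, j) (Catalan numbers) and ∫ x^{2j+1} ρ_sc = 0 (odd monomials vanish by symmetry):
  i = 0 (even): a_0 · C_{0} = 2 · 1 = 2
  i = 1 (odd): ∫ x^1 ρ_sc = 0 (vanishes)
  i = 2 (even): a_2 · C_{1} = -5 · 1 = -5
  i = 3 (odd): ∫ x^3 ρ_sc = 0 (vanishes)
  i = 4 (even): a_4 · C_{2} = -3 · 2 = -6
  i = 5 (odd): ∫ x^5 ρ_sc = 0 (vanishes)

Summing the contributions: ∫_{−2}^{2} p(x) ρ_sc(x) dx = 2 + (-5) + (-6) = -9.


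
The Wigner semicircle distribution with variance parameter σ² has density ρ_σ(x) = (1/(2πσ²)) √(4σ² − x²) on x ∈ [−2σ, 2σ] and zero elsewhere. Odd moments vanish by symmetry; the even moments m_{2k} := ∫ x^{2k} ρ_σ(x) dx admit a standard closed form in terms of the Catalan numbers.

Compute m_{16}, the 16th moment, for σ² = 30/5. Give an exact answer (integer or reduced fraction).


By the scaled semicircle moment identity, m_{2k} = σ^{2k} · C_k with k = 8.
C_8 = (1/(k+1)) · C(2k, k) = (1/9) · C(16, 8) = (1/9) · 12870 = 1430.
σ^{2k} = (σ²)^k = (30/5)^8 = 1679616.

Therefore m_{16} = σ^{16} · C_8 = 1679616 · 1430 = 2401850880.


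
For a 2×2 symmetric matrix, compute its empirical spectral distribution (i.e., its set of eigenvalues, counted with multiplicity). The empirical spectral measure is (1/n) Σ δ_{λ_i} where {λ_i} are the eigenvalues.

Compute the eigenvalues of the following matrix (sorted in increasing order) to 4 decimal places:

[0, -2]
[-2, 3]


Since M is real symmetric, both eigenvalues are real; they are the roots of det(λI − M) = λ² − (tr M) λ + det M.
tr M = 0 + 3 = 3.
det M = 0·3 − (-2)² = 0 − 4 = -4.
Characteristic polynomial: λ² − 3λ − 4 = 0.
Discriminant Δ = (tr M)² − 4·det M = 9 − (-16) = 25; √Δ = 5.000000.
λ = (tr M ± √Δ)/2 = (3 ± 5.000000)/2, giving (tr M − √Δ)/2 = -1.0000 and (tr M + √Δ)/2 = 4.0000.

Eigenvalues sorted in increasing order: [-1.0000, 4.0000].


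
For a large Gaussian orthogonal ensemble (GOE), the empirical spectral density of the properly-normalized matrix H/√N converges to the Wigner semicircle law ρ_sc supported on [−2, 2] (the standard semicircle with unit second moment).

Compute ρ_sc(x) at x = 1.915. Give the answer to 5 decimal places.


ρ_sc(x) = (1/(2π)) √(4 − x²). With x = 1.915:
  4 − x² = 4 − (1.915)² = 4 − 3.667225 = 0.332775.
  √(4 − x²) = 0.576867.
  1/(2π) = 0.159155.
  ρ_sc(1.915) = 0.159155 · 0.576867 = 0.091811.

Rounded to 5 decimal places: ρ_sc(1.915) ≈ 0.09181.


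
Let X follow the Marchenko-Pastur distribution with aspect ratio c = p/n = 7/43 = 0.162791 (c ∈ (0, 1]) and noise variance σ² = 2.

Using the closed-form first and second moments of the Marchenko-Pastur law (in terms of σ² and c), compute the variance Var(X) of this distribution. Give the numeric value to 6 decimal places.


Recall the MP moments m_1 = E[X] = σ² and m_2 = E[X²] = σ⁴ (1 + c).
m_1 = E[X] = σ² = 2, so m_1² = 4.
m_2 = E[X²] = σ⁴ (1 + c) = 4 · (1 + 0.162791) = 4 · 1.162791 = 4.651163.
(Note m_2 − m_1² simplifies to c · σ⁴ = 0.162791 · 4.)

Var(X) = m_2 − m_1² = 4.651163 − 4 = 0.651163.


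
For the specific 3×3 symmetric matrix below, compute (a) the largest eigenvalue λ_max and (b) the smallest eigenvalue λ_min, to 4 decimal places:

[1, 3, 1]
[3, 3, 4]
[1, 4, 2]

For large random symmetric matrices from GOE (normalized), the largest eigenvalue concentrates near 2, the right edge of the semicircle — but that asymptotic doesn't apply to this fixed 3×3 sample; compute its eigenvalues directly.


Since M is real symmetric, all three eigenvalues are real; they are the roots of det(λI − M) = λ³ − (tr M) λ² + s λ − det M, where s is the sum of the principal 2×2 minors.
tr M = 1 + 3 + 2 = 6.
s = (1·3 − 3²) + (1·2 − 1²) + (3·2 − 4²) = -6 + 1 + (-10) = -15.
det M (expand along row 1) = 1·(-10) − 3·2 + 1·9 = -7.
Characteristic polynomial: λ³ − 6λ² − 15λ + 7 = 0.
Substitute λ = y + (tr M)/3 = y + 2.000000 to remove the quadratic term: y³ + p·y + q = 0 with p = s − (tr M)²/3 = -27.000000 and q = −2(tr M)³/27 + (tr M)·s/3 − det M = -39.000000.
Three real roots ⇒ use the trigonometric (Viète) form: r = 2√(−p/3) = 6.000000, φ = arccos(3q/(p·r)) = arccos(0.722222) = 0.763786 rad.
y_k = r·cos(φ/3 − 2πk/3) for k = 0, 1, 2 gives y = 5.806592, -1.594624, -4.211967.
λ_k = y_k + 2.000000 gives λ = 7.8066, 0.4054, -2.2120 (check: the sum is 6.0000 = tr M).

Hence λ_max = 7.8066 and λ_min = -2.2120.


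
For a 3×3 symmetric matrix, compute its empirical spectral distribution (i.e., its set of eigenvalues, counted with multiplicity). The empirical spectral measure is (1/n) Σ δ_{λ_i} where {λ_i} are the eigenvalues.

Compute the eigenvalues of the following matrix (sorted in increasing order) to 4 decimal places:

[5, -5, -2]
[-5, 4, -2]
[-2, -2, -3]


Since M is real symmetric, all three eigenvalues are real; they are the roots of det(λI − M) = λ³ − (tr M) λ² + s λ − det M, where s is the sum of the principal 2×2 minors.
tr M = 5 + 4 + (-3) = 6.
s = (5·4 − (-5)²) + (5·(-3) − (-2)²) + (4·(-3) − (-2)²) = -5 + (-19) + (-16) = -40.
det M (expand along row 1) = 5·(-16) − (-5)·11 + (-2)·18 = -61.
Characteristic polynomial: λ³ − 6λ² − 40λ + 61 = 0.
Substitute λ = y + (tr M)/3 = y + 2.000000 to remove the quadratic term: y³ + p·y + q = 0 with p = s − (tr M)²/3 = -52.000000 and q = −2(tr M)³/27 + (tr M)·s/3 − det M = -35.000000.
Three real roots ⇒ use the trigonometric (Viète) form: r = 2√(−p/3) = 8.326664, φ = arccos(3q/(p·r)) = arccos(0.242502) = 1.325853 rad.
y_k = r·cos(φ/3 − 2πk/3) for k = 0, 1, 2 gives y = 7.526630, -0.679100, -6.847530.
λ_k = y_k + 2.000000 gives λ = 9.5266, 1.3209, -4.8475 (check: the sum is 6.0000 = tr M).

Eigenvalues sorted in increasing order: [-4.8475, 1.3209, 9.5266].


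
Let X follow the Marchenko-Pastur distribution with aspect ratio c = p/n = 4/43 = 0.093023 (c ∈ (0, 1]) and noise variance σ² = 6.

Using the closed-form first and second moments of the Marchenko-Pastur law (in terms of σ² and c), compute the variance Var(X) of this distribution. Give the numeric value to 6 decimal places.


Recall the MP moments m_1 = E[X] = σ² and m_2 = E[X²] = σ⁴ (1 + c).
m_1 = E[X] = σ² = 6, so m_1² = 36.
m_2 = E[X²] = σ⁴ (1 + c) = 36 · (1 + 0.093023) = 36 · 1.093023 = 39.348837.
(Note m_2 − m_1² simplifies to c · σ⁴ = 0.093023 · 36.)

Var(X) = m_2 − m_1² = 39.348837 − 36 = 3.348837.


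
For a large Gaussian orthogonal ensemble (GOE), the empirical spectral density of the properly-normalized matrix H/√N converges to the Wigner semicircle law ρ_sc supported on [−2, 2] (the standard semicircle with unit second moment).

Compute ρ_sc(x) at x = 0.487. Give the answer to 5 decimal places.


ρ_sc(x) = (1/(2π)) √(4 − x²). With x = 0.487:
  4 − x² = 4 − (0.487)² = 4 − 0.237169 = 3.762831.
  √(4 − x²) = 1.939802.
  1/(2π) = 0.159155.
  ρ_sc(0.487) = 0.159155 · 1.939802 = 0.308729.

Rounded to 5 decimal places: ρ_sc(0.487) ≈ 0.30873.


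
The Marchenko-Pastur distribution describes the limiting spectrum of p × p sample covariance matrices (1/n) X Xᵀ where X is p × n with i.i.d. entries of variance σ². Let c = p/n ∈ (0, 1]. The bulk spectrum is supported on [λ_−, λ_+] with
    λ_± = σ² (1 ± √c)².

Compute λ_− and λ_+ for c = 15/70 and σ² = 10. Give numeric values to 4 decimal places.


c = 15/70 = 0.214286; √c = 0.462910.
λ_− = σ² (1 − √c)² = 10 · (1 − 0.462910)² = 10 · (0.537090)² = 2.884656.
λ_+ = σ² (1 + √c)² = 10 · (1 + 0.462910)² = 10 · (1.462910)² = 21.401058.

Rounded to 4 decimal places: λ_− ≈ 2.8847, λ_+ ≈ 21.4011.


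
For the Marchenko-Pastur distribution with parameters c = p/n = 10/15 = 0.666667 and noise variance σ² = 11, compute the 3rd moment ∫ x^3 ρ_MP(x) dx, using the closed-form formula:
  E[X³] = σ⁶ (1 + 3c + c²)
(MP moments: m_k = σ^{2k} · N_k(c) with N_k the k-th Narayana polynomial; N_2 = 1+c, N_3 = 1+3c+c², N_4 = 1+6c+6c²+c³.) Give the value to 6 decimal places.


E[X³] = σ⁶ (1 + 3c + c²) (third MP moment). With σ² = 11 (so σ⁶ = 1331) and c = 10/15 = 0.666667: E[X³] = 1331 · (1 + 3·0.666667 + (0.666667)²) = 1331 · 3.444444.

So E[X^3] = 4584.555556.


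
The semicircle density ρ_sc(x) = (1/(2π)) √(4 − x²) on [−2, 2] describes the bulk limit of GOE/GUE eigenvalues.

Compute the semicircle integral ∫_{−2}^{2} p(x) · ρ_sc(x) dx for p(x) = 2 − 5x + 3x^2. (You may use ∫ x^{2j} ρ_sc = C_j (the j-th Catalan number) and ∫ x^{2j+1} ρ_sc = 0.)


Write p(x) = Σ a_i x^i, split into monomials and integrate each against ρ_sc separately.
Using ∫ x^{2j} ρ_sc = C_j = (1/(j+1)) C(2j, j) (Catalan numbers) and ∫ x^{2j+1} ρ_sc = 0 (odd monomials vanish by symmetry):
  i = 0 (even): a_0 · C_{0} = 2 · 1 = 2
  i = 1 (odd): ∫ x^1 ρ_sc = 0 (vanishes)
  i = 2 (even): a_2 · C_{1} = 3 · 1 = 3

Summing the contributions: ∫_{−2}^{2} p(x) ρ_sc(x) dx = 2 + 3 = 5.


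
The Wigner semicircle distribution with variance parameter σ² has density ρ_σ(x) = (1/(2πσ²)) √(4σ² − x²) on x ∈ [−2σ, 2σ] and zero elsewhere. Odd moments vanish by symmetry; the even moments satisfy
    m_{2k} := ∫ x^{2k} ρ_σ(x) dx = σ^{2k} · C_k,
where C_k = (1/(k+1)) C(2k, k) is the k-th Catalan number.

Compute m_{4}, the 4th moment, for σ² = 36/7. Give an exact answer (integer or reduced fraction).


By the scaled semicircle moment identity, m_{2k} = σ^{2k} · C_k with k = 2.
C_2 = (1/(k+1)) · C(2k, k) = (1/3) · C(4, 2) = (1/3) · 6 = 2.
σ^{2k} = (σ²)^k = (36/7)^2 = 1296/49.

Therefore m_{4} = σ^{4} · C_2 = (1296/49) · 2 = 2592/49.


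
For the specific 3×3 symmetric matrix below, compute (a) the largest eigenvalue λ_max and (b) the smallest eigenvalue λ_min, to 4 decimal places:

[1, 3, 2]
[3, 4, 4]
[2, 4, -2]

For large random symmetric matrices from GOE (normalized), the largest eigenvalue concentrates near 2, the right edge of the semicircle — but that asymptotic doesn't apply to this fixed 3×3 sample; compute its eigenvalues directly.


Since M is real symmetric, all three eigenvalues are real; they are the roots of det(λI − M) = λ³ − (tr M) λ² + s λ − det M, where s is the sum of the principal 2×2 minors.
tr M = 1 + 4 + (-2) = 3.
s = (1·4 − 3²) + (1·(-2) − 2²) + (4·(-2) − 4²) = -5 + (-6) + (-24) = -35.
det M (expand along row 1) = 1·(-24) − 3·(-14) + 2·4 = 26.
Characteristic polynomial: λ³ − 3λ² − 35λ − 26 = 0.
Substitute λ = y + (tr M)/3 = y + 1.000000 to remove the quadratic term: y³ + p·y + q = 0 with p = s − (tr M)²/3 = -38.000000 and q = −2(tr M)³/27 + (tr M)·s/3 − det M = -63.000000.
Three real roots ⇒ use the trigonometric (Viète) form: r = 2√(−p/3) = 7.118052, φ = arccos(3q/(p·r)) = arccos(0.698742) = 0.797158 rad.
y_k = r·cos(φ/3 − 2πk/3) for k = 0, 1, 2 gives y = 6.868236, -1.815321, -5.052915.
λ_k = y_k + 1.000000 gives λ = 7.8682, -0.8153, -4.0529 (check: the sum is 3.0000 = tr M).

Hence λ_max = 7.8682 and λ_min = -4.0529.


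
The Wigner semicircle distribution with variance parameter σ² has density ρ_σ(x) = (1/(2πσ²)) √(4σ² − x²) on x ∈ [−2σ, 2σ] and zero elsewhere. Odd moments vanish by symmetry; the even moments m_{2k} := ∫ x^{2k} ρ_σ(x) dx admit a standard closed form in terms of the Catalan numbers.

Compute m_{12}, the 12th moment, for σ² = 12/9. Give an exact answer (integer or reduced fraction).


By the scaled semicircle moment identity, m_{2k} = σ^{2k} · C_k with k = 6.
C_6 = (1/(k+1)) · C(2k, k) = (1/7) · C(12, 6) = (1/7) · 924 = 132.
σ^{2k} = (σ²)^k = (12/9)^6 = 4096/729.

Therefore m_{12} = σ^{12} · C_6 = (4096/729) · 132 = 180224/243.


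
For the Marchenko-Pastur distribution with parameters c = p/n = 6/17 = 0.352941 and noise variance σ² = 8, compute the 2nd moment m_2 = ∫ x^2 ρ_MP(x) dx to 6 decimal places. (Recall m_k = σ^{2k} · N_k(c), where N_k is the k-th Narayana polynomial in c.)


E[X²] = σ⁴ (1 + c) (second MP moment). With σ² = 8 (so σ⁴ = 64) and c = 6/17 = 0.352941: E[X²] = 64 · (1 + 0.352941) = 64 · 1.352941.

So E[X^2] = 86.588235.


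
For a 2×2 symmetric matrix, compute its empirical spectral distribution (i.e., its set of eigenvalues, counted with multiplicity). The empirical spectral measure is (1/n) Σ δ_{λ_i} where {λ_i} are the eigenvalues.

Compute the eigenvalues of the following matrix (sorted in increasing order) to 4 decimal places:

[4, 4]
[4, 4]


Since M is real symmetric, both eigenvalues are real; they are the roots of det(λI − M) = λ² − (tr M) λ + det M.
tr M = 4 + 4 = 8.
det M = 4·4 − 4² = 16 − 16 = 0.
Characteristic polynomial: λ² − 8λ = 0.
Discriminant Δ = (tr M)² − 4·det M = 64 − 0 = 64; √Δ = 8.000000.
λ = (tr M ± √Δ)/2 = (8 ± 8.000000)/2, giving (tr M − √Δ)/2 = 0.0000 and (tr M + √Δ)/2 = 8.0000.

Eigenvalues sorted in increasing order: [0.0000, 8.0000].


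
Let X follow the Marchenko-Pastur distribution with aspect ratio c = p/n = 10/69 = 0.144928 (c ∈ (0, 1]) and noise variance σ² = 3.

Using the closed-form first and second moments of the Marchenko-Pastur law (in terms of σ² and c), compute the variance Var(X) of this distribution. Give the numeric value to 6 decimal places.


Recall the MP moments m_1 = E[X] = σ² and m_2 = E[X²] = σ⁴ (1 + c).
m_1 = E[X] = σ² = 3, so m_1² = 9.
m_2 = E[X²] = σ⁴ (1 + c) = 9 · (1 + 0.144928) = 9 · 1.144928 = 10.304348.
(Note m_2 − m_1² simplifies to c · σ⁴ = 0.144928 · 9.)

Var(X) = m_2 − m_1² = 10.304348 − 9 = 1.304348.


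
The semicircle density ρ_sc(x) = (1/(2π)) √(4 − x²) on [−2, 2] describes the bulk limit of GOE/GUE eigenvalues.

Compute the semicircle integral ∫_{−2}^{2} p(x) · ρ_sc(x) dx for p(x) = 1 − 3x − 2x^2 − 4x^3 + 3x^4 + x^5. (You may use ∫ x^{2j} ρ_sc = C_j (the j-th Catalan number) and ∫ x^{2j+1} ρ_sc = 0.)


Write p(x) = Σ a_i x^i, split into monomials and integrate each against ρ_sc separately.
Using ∫ x^{2j} ρ_sc = C_j = (1/(j+1)) C(2j, j) (Catalan numbers) and ∫ x^{2j+1} ρ_sc = 0 (odd monomials vanish by symmetry):
  i = 0 (even): a_0 · C_{0} = 1 · 1 = 1
  i = 1 (odd): ∫ x^1 ρ_sc = 0 (vanishes)
  i = 2 (even): a_2 · C_{1} = -2 · 1 = -2
  i = 3 (odd): ∫ x^3 ρ_sc = 0 (vanishes)
  i = 4 (even): a_4 · C_{2} = 3 · 2 = 6
  i = 5 (odd): ∫ x^5 ρ_sc = 0 (vanishes)

Summing the contributions: ∫_{−2}^{2} p(x) ρ_sc(x) dx = 1 + (-2) + 6 = 5.


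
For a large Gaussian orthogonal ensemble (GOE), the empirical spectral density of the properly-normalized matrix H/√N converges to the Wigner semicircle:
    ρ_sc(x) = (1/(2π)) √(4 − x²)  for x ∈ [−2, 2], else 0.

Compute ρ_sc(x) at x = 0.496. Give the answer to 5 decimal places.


ρ_sc(x) = (1/(2π)) √(4 − x²). With x = 0.496:
  4 − x² = 4 − (0.496)² = 4 − 0.246016 = 3.753984.
  √(4 − x²) = 1.937520.
  1/(2π) = 0.159155.
  ρ_sc(0.496) = 0.159155 · 1.937520 = 0.308366.

Rounded to 5 decimal places: ρ_sc(0.496) ≈ 0.30837.


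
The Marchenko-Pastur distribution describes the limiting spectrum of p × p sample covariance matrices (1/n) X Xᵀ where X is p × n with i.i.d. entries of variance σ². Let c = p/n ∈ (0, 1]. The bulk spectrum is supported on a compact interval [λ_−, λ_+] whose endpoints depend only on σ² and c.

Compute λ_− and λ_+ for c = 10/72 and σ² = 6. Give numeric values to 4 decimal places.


c = 10/72 = 0.138889; √c = 0.372678.
λ_− = σ² (1 − √c)² = 6 · (1 − 0.372678)² = 6 · (0.627322)² = 2.361197.
λ_+ = σ² (1 + √c)² = 6 · (1 + 0.372678)² = 6 · (1.372678)² = 11.305469.

Rounded to 4 decimal places: λ_− ≈ 2.3612, λ_+ ≈ 11.3055.


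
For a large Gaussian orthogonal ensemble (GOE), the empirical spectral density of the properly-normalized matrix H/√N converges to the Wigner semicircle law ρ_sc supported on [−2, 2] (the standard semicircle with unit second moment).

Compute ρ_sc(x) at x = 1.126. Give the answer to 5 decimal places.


ρ_sc(x) = (1/(2π)) √(4 − x²). With x = 1.126:
  4 − x² = 4 − (1.126)² = 4 − 1.267876 = 2.732124.
  √(4 − x²) = 1.652914.
  1/(2π) = 0.159155.
  ρ_sc(1.126) = 0.159155 · 1.652914 = 0.263069.

Rounded to 5 decimal places: ρ_sc(1.126) ≈ 0.26307.


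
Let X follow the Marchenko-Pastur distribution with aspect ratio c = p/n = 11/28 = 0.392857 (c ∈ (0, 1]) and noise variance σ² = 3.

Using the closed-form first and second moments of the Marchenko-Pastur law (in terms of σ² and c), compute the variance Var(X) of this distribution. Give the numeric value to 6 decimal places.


Recall the MP moments m_1 = E[X] = σ² and m_2 = E[X²] = σ⁴ (1 + c).
m_1 = E[X] = σ² = 3, so m_1² = 9.
m_2 = E[X²] = σ⁴ (1 + c) = 9 · (1 + 0.392857) = 9 · 1.392857 = 12.535714.
(Note m_2 − m_1² simplifies to c · σ⁴ = 0.392857 · 9.)

Var(X) = m_2 − m_1² = 12.535714 − 9 = 3.535714.


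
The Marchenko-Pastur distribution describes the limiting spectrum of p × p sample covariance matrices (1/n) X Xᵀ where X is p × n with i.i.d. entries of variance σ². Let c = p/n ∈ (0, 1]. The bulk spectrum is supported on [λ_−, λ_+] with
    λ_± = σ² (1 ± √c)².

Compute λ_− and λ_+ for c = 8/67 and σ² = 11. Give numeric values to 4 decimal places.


c = 8/67 = 0.119403; √c = 0.345547.
λ_− = σ² (1 − √c)² = 11 · (1 − 0.345547)² = 11 · (0.654453)² = 4.711391.
λ_+ = σ² (1 + √c)² = 11 · (1 + 0.345547)² = 11 · (1.345547)² = 19.915475.

Rounded to 4 decimal places: λ_− ≈ 4.7114, λ_+ ≈ 19.9155.


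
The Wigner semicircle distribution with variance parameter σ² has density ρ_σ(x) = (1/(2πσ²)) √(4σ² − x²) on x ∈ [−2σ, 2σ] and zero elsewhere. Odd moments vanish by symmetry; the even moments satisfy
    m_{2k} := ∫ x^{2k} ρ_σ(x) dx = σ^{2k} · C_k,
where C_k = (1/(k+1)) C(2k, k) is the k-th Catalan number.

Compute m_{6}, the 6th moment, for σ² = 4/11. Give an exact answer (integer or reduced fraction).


By the scaled semicircle moment identity, m_{2k} = σ^{2k} · C_k with k = 3.
C_3 = (1/(k+1)) · C(2k, k) = (1/4) · C(6, 3) = (1/4) · 20 = 5.
σ^{2k} = (σ²)^k = (4/11)^3 = 64/1331.

Therefore m_{6} = σ^{6} · C_3 = (64/1331) · 5 = 320/1331.


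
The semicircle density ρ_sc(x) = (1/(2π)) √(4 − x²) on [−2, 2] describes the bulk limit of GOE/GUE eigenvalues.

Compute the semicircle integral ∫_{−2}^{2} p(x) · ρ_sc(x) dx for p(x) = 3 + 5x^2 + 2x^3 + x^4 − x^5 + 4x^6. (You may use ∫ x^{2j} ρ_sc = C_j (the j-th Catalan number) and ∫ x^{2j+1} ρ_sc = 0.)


Write p(x) = Σ a_i x^i, split into monomials and integrate each against ρ_sc separately.
Using ∫ x^{2j} ρ_sc = C_j = (1/(j+1)) C(2j, j) (Catalan numbers) and ∫ x^{2j+1} ρ_sc = 0 (odd monomials vanish by symmetry):
  i = 0 (even): a_0 · C_{0} = 3 · 1 = 3
  i = 2 (even): a_2 · C_{1} = 5 · 1 = 5
  i = 3 (odd): ∫ x^3 ρ_sc = 0 (vanishes)
  i = 4 (even): a_4 · C_{2} = 1 · 2 = 2
  i = 5 (odd): ∫ x^5 ρ_sc = 0 (vanishes)
  i = 6 (even): a_6 · C_{3} = 4 · 5 = 20

Summing the contributions: ∫_{−2}^{2} p(x) ρ_sc(x) dx = 3 + 5 + 2 + 20 = 30.


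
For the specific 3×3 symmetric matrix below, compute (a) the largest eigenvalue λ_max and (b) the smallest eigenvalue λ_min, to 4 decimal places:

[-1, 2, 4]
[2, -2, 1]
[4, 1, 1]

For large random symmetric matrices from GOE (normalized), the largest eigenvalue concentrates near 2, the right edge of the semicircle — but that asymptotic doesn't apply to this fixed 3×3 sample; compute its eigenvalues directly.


Since M is real symmetric, all three eigenvalues are real; they are the roots of det(λI − M) = λ³ − (tr M) λ² + s λ − det M, where s is the sum of the principal 2×2 minors.
tr M = -1 + (-2) + 1 = -2.
s = ((-1)·(-2) − 2²) + ((-1)·1 − 4²) + ((-2)·1 − 1²) = -2 + (-17) + (-3) = -22.
det M (expand along row 1) = (-1)·(-3) − 2·(-2) + 4·10 = 47.
Characteristic polynomial: λ³ + 2λ² − 22λ − 47 = 0.
Substitute λ = y + (tr M)/3 = y − 0.666667 to remove the quadratic term: y³ + p·y + q = 0 with p = s − (tr M)²/3 = -23.333333 and q = −2(tr M)³/27 + (tr M)·s/3 − det M = -31.740741.
Three real roots ⇒ use the trigonometric (Viète) form: r = 2√(−p/3) = 5.577734, φ = arccos(3q/(p·r)) = arccos(0.731651) = 0.750056 rad.
y_k = r·cos(φ/3 − 2πk/3) for k = 0, 1, 2 gives y = 5.404309, -1.506993, -3.897317.
λ_k = y_k − 0.666667 gives λ = 4.7376, -2.1737, -4.5640 (check: the sum is -2.0000 = tr M).

Hence λ_max = 4.7376 and λ_min = -4.5640.


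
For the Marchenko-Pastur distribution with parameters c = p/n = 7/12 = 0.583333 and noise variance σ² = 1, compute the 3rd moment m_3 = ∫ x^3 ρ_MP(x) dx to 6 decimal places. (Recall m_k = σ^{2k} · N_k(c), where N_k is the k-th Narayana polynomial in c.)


E[X³] = σ⁶ (1 + 3c + c²) (third MP moment). With σ² = 1 (so σ⁶ = 1) and c = 7/12 = 0.583333: E[X³] = 1 · (1 + 3·0.583333 + (0.583333)²) = 1 · 3.090278.

So E[X^3] = 3.090278.


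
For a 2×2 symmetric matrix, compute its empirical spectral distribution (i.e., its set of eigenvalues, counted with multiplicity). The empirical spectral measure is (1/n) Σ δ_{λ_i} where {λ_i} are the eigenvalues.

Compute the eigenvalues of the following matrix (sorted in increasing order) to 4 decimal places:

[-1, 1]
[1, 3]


Since M is real symmetric, both eigenvalues are real; they are the roots of det(λI − M) = λ² − (tr M) λ + det M.
tr M = -1 + 3 = 2.
det M = (-1)·3 − 1² = -3 − 1 = -4.
Characteristic polynomial: λ² − 2λ − 4 = 0.
Discriminant Δ = (tr M)² − 4·det M = 4 − (-16) = 20; √Δ = 4.472136.
λ = (tr M ± √Δ)/2 = (2 ± 4.472136)/2, giving (tr M − √Δ)/2 = -1.2361 and (tr M + √Δ)/2 = 3.2361.

Eigenvalues sorted in increasing order: [-1.2361, 3.2361].


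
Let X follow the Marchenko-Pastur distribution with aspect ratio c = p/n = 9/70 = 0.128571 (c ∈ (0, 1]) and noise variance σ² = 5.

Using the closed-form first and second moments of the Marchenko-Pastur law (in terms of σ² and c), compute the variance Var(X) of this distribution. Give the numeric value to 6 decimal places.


Recall the MP moments m_1 = E[X] = σ² and m_2 = E[X²] = σ⁴ (1 + c).
m_1 = E[X] = σ² = 5, so m_1² = 25.
m_2 = E[X²] = σ⁴ (1 + c) = 25 · (1 + 0.128571) = 25 · 1.128571 = 28.214286.
(Note m_2 − m_1² simplifies to c · σ⁴ = 0.128571 · 25.)

Var(X) = m_2 − m_1² = 28.214286 − 25 = 3.214286.


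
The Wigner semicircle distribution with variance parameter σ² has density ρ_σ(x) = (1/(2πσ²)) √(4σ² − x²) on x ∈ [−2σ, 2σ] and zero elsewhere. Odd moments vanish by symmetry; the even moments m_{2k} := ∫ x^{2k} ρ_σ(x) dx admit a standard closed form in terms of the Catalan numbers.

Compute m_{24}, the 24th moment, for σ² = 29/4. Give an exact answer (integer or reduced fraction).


By the scaled semicircle moment identity, m_{2k} = σ^{2k} · C_k with k = 12.
C_12 = (1/(k+1)) · C(2k, k) = (1/13) · C(24, 12) = (1/13) · 2704156 = 208012.
σ^{2k} = (σ²)^k = (29/4)^12 = 353814783205469041/16777216.

Therefore m_{24} = σ^{24} · C_12 = (353814783205469041/16777216) · 208012 = 18399430171034006539123/4194304.


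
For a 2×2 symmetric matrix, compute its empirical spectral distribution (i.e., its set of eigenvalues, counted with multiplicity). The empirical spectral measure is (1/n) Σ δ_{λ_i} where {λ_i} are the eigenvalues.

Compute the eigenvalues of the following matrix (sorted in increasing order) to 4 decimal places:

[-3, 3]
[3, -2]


Since M is real symmetric, both eigenvalues are real; they are the roots of det(λI − M) = λ² − (tr M) λ + det M.
tr M = -3 + (-2) = -5.
det M = (-3)·(-2) − 3² = 6 − 9 = -3.
Characteristic polynomial: λ² + 5λ − 3 = 0.
Discriminant Δ = (tr M)² − 4·det M = 25 − (-12) = 37; √Δ = 6.082763.
λ = (tr M ± √Δ)/2 = (-5 ± 6.082763)/2, giving (tr M − √Δ)/2 = -5.5414 and (tr M + √Δ)/2 = 0.5414.

Eigenvalues sorted in increasing order: [-5.5414, 0.5414].


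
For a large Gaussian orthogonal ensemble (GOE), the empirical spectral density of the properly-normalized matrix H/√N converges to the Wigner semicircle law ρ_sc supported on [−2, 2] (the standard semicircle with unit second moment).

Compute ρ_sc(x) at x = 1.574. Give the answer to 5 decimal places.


ρ_sc(x) = (1/(2π)) √(4 − x²). With x = 1.574:
  4 − x² = 4 − (1.574)² = 4 − 2.477476 = 1.522524.
  √(4 − x²) = 1.233906.
  1/(2π) = 0.159155.
  ρ_sc(1.574) = 0.159155 · 1.233906 = 0.196382.

Rounded to 5 decimal places: ρ_sc(1.574) ≈ 0.19638.


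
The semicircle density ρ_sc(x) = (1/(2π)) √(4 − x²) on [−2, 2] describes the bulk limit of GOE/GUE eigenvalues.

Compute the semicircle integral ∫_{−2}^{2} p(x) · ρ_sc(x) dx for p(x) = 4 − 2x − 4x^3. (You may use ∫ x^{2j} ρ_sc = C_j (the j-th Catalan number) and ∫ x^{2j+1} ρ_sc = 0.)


Write p(x) = Σ a_i x^i, split into monomials and integrate each against ρ_sc separately.
Using ∫ x^{2j} ρ_sc = C_j = (1/(j+1)) C(2j, j) (Catalan numbers) and ∫ x^{2j+1} ρ_sc = 0 (odd monomials vanish by symmetry):
  i = 0 (even): a_0 · C_{0} = 4 · 1 = 4
  i = 1 (odd): ∫ x^1 ρ_sc = 0 (vanishes)
  i = 3 (odd): ∫ x^3 ρ_sc = 0 (vanishes)

Summing the contributions: ∫_{−2}^{2} p(x) ρ_sc(x) dx = 4.


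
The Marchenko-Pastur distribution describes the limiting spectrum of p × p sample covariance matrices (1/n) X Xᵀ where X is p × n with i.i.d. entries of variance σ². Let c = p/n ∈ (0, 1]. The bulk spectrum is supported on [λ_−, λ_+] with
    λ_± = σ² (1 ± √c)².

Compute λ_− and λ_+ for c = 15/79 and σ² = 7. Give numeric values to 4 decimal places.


c = 15/79 = 0.189873; √c = 0.435745.
λ_− = σ² (1 − √c)² = 7 · (1 − 0.435745)² = 7 · (0.564255)² = 2.228689.
λ_+ = σ² (1 + √c)² = 7 · (1 + 0.435745)² = 7 · (1.435745)² = 14.429539.

Rounded to 4 decimal places: λ_− ≈ 2.2287, λ_+ ≈ 14.4295.


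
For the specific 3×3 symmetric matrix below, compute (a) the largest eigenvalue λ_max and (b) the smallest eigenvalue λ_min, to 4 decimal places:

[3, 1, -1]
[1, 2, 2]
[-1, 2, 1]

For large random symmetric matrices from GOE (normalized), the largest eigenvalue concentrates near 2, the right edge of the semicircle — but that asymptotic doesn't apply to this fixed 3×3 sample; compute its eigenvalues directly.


Since M is real symmetric, all three eigenvalues are real; they are the roots of det(λI − M) = λ³ − (tr M) λ² + s λ − det M, where s is the sum of the principal 2×2 minors.
tr M = 3 + 2 + 1 = 6.
s = (3·2 − 1²) + (3·1 − (-1)²) + (2·1 − 2²) = 5 + 2 + (-2) = 5.
det M (expand along row 1) = 3·(-2) − 1·3 + (-1)·4 = -13.
Characteristic polynomial: λ³ − 6λ² + 5λ + 13 = 0.
Substitute λ = y + (tr M)/3 = y + 2.000000 to remove the quadratic term: y³ + p·y + q = 0 with p = s − (tr M)²/3 = -7.000000 and q = −2(tr M)³/27 + (tr M)·s/3 − det M = 7.000000.
Three real roots ⇒ use the trigonometric (Viète) form: r = 2√(−p/3) = 3.055050, φ = arccos(3q/(p·r)) = arccos(-0.981981) = 2.951467 rad.
y_k = r·cos(φ/3 − 2πk/3) for k = 0, 1, 2 gives y = 1.692021, 1.356896, -3.048917.
λ_k = y_k + 2.000000 gives λ = 3.6920, 3.3569, -1.0489 (check: the sum is 6.0000 = tr M).

Hence λ_max = 3.6920 and λ_min = -1.0489.


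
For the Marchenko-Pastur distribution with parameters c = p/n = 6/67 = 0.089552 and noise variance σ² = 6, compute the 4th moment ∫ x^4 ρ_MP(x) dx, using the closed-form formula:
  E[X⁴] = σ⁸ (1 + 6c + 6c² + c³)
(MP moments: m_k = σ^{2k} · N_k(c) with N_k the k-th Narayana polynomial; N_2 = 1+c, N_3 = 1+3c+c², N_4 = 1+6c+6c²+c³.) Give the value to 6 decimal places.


E[X⁴] = σ⁸ (1 + 6c + 6c² + c³) (fourth MP moment). With σ² = 6 (so σ⁸ = 1296) and c = 6/67 = 0.089552: E[X⁴] = 1296 · (1 + 6·0.089552 + 6·(0.089552)² + (0.089552)³) = 1296 · 1.586149.

So E[X^4] = 2055.649398.


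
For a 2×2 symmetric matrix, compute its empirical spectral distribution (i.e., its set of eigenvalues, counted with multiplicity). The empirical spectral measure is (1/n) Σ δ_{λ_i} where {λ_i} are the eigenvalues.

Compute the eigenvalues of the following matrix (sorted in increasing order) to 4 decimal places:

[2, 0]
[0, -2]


Since M is real symmetric, both eigenvalues are real; they are the roots of det(λI − M) = λ² − (tr M) λ + det M.
tr M = 2 + (-2) = 0.
det M = 2·(-2) − 0² = -4 − 0 = -4.
Characteristic polynomial: λ² − 4 = 0.
Discriminant Δ = (tr M)² − 4·det M = 0 − (-16) = 16; √Δ = 4.000000.
λ = (tr M ± √Δ)/2 = (0 ± 4.000000)/2, giving (tr M − √Δ)/2 = -2.0000 and (tr M + √Δ)/2 = 2.0000.

Eigenvalues sorted in increasing order: [-2.0000, 2.0000].


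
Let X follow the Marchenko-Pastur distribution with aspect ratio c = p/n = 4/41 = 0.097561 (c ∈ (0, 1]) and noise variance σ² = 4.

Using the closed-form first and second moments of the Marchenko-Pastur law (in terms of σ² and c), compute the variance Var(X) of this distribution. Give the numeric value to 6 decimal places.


Recall the MP moments m_1 = E[X] = σ² and m_2 = E[X²] = σ⁴ (1 + c).
m_1 = E[X] = σ² = 4, so m_1² = 16.
m_2 = E[X²] = σ⁴ (1 + c) = 16 · (1 + 0.097561) = 16 · 1.097561 = 17.560976.
(Note m_2 − m_1² simplifies to c · σ⁴ = 0.097561 · 16.)

Var(X) = m_2 − m_1² = 17.560976 − 16 = 1.560976.


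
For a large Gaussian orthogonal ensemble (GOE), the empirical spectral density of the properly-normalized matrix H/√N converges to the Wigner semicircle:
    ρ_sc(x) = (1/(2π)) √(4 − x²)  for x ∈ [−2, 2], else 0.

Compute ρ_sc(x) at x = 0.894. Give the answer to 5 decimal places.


ρ_sc(x) = (1/(2π)) √(4 − x²). With x = 0.894:
  4 − x² = 4 − (0.894)² = 4 − 0.799236 = 3.200764.
  √(4 − x²) = 1.789068.
  1/(2π) = 0.159155.
  ρ_sc(0.894) = 0.159155 · 1.789068 = 0.284739.

Rounded to 5 decimal places: ρ_sc(0.894) ≈ 0.28474.


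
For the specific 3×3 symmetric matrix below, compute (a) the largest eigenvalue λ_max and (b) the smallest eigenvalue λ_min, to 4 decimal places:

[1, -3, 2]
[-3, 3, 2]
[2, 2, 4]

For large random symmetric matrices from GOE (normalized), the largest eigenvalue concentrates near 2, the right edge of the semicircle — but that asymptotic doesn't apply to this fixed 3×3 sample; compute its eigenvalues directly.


Since M is real symmetric, all three eigenvalues are real; they are the roots of det(λI − M) = λ³ − (tr M) λ² + s λ − det M, where s is the sum of the principal 2×2 minors.
tr M = 1 + 3 + 4 = 8.
s = (1·3 − (-3)²) + (1·4 − 2²) + (3·4 − 2²) = -6 + 0 + 8 = 2.
det M (expand along row 1) = 1·8 − (-3)·(-16) + 2·(-12) = -64.
Characteristic polynomial: λ³ − 8λ² + 2λ + 64 = 0.
Substitute λ = y + (tr M)/3 = y + 2.666667 to remove the quadratic term: y³ + p·y + q = 0 with p = s − (tr M)²/3 = -19.333333 and q = −2(tr M)³/27 + (tr M)·s/3 − det M = 31.407407.
Three real roots ⇒ use the trigonometric (Viète) form: r = 2√(−p/3) = 5.077182, φ = arccos(3q/(p·r)) = arccos(-0.959895) = 2.857425 rad.
y_k = r·cos(φ/3 − 2πk/3) for k = 0, 1, 2 gives y = 2.943081, 2.111341, -5.054422.
λ_k = y_k + 2.666667 gives λ = 5.6097, 4.7780, -2.3878 (check: the sum is 8.0000 = tr M).

Hence λ_max = 5.6097 and λ_min = -2.3878.


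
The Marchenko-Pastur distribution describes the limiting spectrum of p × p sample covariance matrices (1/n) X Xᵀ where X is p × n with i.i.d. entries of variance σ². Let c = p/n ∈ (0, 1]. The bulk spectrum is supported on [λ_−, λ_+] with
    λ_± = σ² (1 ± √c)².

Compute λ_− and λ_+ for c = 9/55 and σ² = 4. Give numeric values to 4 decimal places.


c = 9/55 = 0.163636; √c = 0.404520.
λ_− = σ² (1 − √c)² = 4 · (1 − 0.404520)² = 4 · (0.595480)² = 1.418386.
λ_+ = σ² (1 + √c)² = 4 · (1 + 0.404520)² = 4 · (1.404520)² = 7.890705.

Rounded to 4 decimal places: λ_− ≈ 1.4184, λ_+ ≈ 7.8907.


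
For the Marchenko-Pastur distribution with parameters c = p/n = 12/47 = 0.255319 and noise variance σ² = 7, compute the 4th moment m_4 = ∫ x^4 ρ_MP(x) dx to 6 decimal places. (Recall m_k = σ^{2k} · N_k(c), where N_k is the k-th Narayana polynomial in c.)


E[X⁴] = σ⁸ (1 + 6c + 6c² + c³) (fourth MP moment). With σ² = 7 (so σ⁸ = 2401) and c = 12/47 = 0.255319: E[X⁴] = 2401 · (1 + 6·0.255319 + 6·(0.255319)² + (0.255319)³) = 2401 · 2.939686.

So E[X^4] = 7058.185633.


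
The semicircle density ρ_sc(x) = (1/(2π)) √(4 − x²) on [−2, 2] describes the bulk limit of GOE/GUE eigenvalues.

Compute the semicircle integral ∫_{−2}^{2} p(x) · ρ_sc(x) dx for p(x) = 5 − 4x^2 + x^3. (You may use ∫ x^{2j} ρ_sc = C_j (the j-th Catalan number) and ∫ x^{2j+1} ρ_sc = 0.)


Write p(x) = Σ a_i x^i, split into monomials and integrate each against ρ_sc separately.
Using ∫ x^{2j} ρ_sc = C_j = (1/(j+1)) C(2j, j) (Catalan numbers) and ∫ x^{2j+1} ρ_sc = 0 (odd monomials vanish by symmetry):
  i = 0 (even): a_0 · C_{0} = 5 · 1 = 5
  i = 2 (even): a_2 · C_{1} = -4 · 1 = -4
  i = 3 (odd): ∫ x^3 ρ_sc = 0 (vanishes)

Summing the contributions: ∫_{−2}^{2} p(x) ρ_sc(x) dx = 5 + (-4) = 1.


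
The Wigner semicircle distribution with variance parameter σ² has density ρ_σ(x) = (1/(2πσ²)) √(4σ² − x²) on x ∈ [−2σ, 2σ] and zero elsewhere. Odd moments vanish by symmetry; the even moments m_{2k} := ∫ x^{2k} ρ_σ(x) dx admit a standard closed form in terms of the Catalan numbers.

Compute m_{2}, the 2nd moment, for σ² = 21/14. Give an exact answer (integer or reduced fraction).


By the scaled semicircle moment identity, m_{2k} = σ^{2k} · C_k with k = 1.
C_1 = (1/(k+1)) · C(2k, k) = (1/2) · C(2, 1) = (1/2) · 2 = 1.
σ^{2k} = (σ²)^k = (21/14)^1 = 3/2.

Therefore m_{2} = σ^{2} · C_1 = (3/2) · 1 = 3/2.


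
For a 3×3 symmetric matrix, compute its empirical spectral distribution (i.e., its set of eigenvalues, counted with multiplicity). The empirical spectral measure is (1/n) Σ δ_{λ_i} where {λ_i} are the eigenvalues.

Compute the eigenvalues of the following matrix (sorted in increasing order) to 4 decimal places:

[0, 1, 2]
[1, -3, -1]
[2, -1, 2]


Since M is real symmetric, all three eigenvalues are real; they are the roots of det(λI − M) = λ³ − (tr M) λ² + s λ − det M, where s is the sum of the principal 2×2 minors.
tr M = 0 + (-3) + 2 = -1.
s = (0·(-3) − 1²) + (0·2 − 2²) + ((-3)·2 − (-1)²) = -1 + (-4) + (-7) = -12.
det M (expand along row 1) = 0·(-7) − 1·4 + 2·5 = 6.
Characteristic polynomial: λ³ + λ² − 12λ − 6 = 0.
Substitute λ = y + (tr M)/3 = y − 0.333333 to remove the quadratic term: y³ + p·y + q = 0 with p = s − (tr M)²/3 = -12.333333 and q = −2(tr M)³/27 + (tr M)·s/3 − det M = -1.925926.
Three real roots ⇒ use the trigonometric (Viète) form: r = 2√(−p/3) = 4.055175, φ = arccos(3q/(p·r)) = arccos(0.115524) = 1.455014 rad.
y_k = r·cos(φ/3 − 2πk/3) for k = 0, 1, 2 gives y = 3.587503, -0.156467, -3.431036.
λ_k = y_k − 0.333333 gives λ = 3.2542, -0.4898, -3.7644 (check: the sum is -1.0000 = tr M).

Eigenvalues sorted in increasing order: [-3.7644, -0.4898, 3.2542].


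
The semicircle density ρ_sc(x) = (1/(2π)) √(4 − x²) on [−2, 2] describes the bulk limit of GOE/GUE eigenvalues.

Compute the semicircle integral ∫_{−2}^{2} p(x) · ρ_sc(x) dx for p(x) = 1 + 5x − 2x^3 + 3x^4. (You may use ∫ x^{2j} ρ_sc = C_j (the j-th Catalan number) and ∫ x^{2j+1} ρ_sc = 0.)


Write p(x) = Σ a_i x^i, split into monomials and integrate each against ρ_sc separately.
Using ∫ x^{2j} ρ_sc = C_j = (1/(j+1)) C(2j, j) (Catalan numbers) and ∫ x^{2j+1} ρ_sc = 0 (odd monomials vanish by symmetry):
  i = 0 (even): a_0 · C_{0} = 1 · 1 = 1
  i = 1 (odd): ∫ x^1 ρ_sc = 0 (vanishes)
  i = 3 (odd): ∫ x^3 ρ_sc = 0 (vanishes)
  i = 4 (even): a_4 · C_{2} = 3 · 2 = 6

Summing the contributions: ∫_{−2}^{2} p(x) ρ_sc(x) dx = 1 + 6 = 7.


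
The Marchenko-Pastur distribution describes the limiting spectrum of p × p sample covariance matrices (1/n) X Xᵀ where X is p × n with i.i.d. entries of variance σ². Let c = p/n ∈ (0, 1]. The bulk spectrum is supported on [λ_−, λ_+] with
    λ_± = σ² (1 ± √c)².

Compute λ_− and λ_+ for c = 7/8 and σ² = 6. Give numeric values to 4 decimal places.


c = 7/8 = 0.875000; √c = 0.935414.
λ_− = σ² (1 − √c)² = 6 · (1 − 0.935414)² = 6 · (0.064586)² = 0.025028.
λ_+ = σ² (1 + √c)² = 6 · (1 + 0.935414)² = 6 · (1.935414)² = 22.474972.

Rounded to 4 decimal places: λ_− ≈ 0.0250, λ_+ ≈ 22.4750.
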